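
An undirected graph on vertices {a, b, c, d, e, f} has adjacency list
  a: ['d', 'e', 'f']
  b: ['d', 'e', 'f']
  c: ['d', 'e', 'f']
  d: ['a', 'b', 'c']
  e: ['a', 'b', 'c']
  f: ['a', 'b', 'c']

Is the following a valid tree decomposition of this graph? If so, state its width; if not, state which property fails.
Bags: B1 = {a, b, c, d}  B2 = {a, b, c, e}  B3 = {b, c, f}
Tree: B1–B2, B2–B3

No — edge (a,f) lies in no bag.

A tree decomposition must satisfy three properties: every vertex lies in some bag; for every edge, both endpoints lie together in some bag; and for every vertex, the bags containing it form a connected subtree. Here edge (a,f) lies in no bag, so the decomposition is invalid.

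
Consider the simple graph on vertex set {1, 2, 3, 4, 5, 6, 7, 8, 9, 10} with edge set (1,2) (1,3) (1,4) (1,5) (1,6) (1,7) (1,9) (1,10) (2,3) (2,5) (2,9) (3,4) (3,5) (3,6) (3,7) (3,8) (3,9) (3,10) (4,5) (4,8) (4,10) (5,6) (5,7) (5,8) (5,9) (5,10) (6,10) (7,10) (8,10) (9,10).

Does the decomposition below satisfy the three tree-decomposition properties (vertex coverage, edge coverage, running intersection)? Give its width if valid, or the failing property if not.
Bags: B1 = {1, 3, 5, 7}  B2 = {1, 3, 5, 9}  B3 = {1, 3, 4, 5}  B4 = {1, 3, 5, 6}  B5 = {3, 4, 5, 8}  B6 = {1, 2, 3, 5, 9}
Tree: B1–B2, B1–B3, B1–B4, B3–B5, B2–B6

A tree decomposition must satisfy three properties: every vertex lies in some bag; for every edge, both endpoints lie together in some bag; and for every vertex, the bags containing it form a connected subtree. Here vertex 10 appears in no bag, so the decomposition is invalid.

No — vertex 10 appears in no bag.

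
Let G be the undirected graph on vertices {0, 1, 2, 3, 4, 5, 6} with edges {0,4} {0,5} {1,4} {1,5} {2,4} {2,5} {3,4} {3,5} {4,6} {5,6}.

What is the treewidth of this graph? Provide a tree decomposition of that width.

Treewidth 2.
One such decomposition:
Bags: B1 = {0, 4, 5}  B2 = {4, 5, 6}  B3 = {1, 4, 5}  B4 = {2, 4, 5}  B5 = {3, 4, 5}
Tree: B1–B2, B2–B3, B3–B4, B4–B5

Every bag has size at most 3, so the width is 3 − 1 = 2 and tw(G) ≤ 2. The edges 5–0–4–6–5 form a cycle, so G is not a tree and its treewidth is at least 2. The upper and lower bounds meet at 2, so that is the treewidth.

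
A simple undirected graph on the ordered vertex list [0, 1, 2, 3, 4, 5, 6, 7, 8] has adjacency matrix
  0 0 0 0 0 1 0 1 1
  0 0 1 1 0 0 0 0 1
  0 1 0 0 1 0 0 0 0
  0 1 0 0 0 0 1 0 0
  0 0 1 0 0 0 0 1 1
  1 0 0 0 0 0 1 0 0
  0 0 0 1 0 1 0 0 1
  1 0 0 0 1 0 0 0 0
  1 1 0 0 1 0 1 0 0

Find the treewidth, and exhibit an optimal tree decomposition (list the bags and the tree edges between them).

Treewidth 3.
One such decomposition:
Bags: B1 = {0, 2, 4, 7}  B2 = {0, 2, 4, 8}  B3 = {0, 1, 2, 8}  B4 = {0, 1, 5, 8}  B5 = {1, 5, 6, 8}  B6 = {1, 3, 5, 6}
Tree: B1–B2, B2–B3, B3–B4, B4–B5, B5–B6

Every bag has size at most 4, so the width is 4 − 1 = 3 and tw(G) ≤ 3. For the lower bound: the 4 vertex sets {2,4,7}, {0}, {8}, {1,3,5,6} are disjoint, each induces a connected subgraph, and every pair is joined by at least one edge of G. Contracting each set to a single vertex therefore yields K_{4} as a minor, and since treewidth is minor-monotone, tw(G) ≥ tw(K_{4}) = 3. Therefore the treewidth is 3.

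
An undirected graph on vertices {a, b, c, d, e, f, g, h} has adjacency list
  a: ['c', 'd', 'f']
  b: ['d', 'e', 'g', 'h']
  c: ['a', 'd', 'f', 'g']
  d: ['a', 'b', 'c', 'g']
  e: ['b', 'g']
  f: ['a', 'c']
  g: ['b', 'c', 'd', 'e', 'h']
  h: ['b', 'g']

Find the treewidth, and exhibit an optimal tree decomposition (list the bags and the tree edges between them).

Every bag has size at most 3, so the width is 3 − 1 = 2 and tw(G) ≤ 2. Conversely, {c, d, g} is a clique of size 3, and the vertices of any clique must share a bag in every tree decomposition; so some bag has ≥ 3 vertices and tw(G) ≥ 2. The upper and lower bounds meet at 2, so that is the treewidth.

Treewidth 2.
Bags: B1 = {b, d, g}  B2 = {b, g, h}  B3 = {c, d, g}  B4 = {a, c, d}  B5 = {b, e, g}  B6 = {a, c, f}
Tree: B1–B2, B1–B3, B3–B4, B2–B5, B4–B6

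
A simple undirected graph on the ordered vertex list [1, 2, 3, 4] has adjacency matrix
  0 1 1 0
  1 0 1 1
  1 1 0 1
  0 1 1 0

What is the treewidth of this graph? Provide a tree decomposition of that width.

Each bag holds 3 vertices, so the decomposition has width 2, which upper-bounds the treewidth. For the lower bound, the 3 vertices {1, 2, 3} are pairwise adjacent, and any tree decomposition puts a clique entirely inside one bag — forcing width ≥ 2. Therefore the treewidth is 2.

Treewidth 2.
One optimal decomposition is:
Bags: B1 = {1, 2, 3}  B2 = {2, 3, 4}
Tree: B1–B2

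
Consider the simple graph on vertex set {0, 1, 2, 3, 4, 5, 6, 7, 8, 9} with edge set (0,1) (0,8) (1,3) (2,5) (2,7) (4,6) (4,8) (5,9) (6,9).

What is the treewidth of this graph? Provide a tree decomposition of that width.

The largest bag has 2 vertices, giving width 1; this decomposition certifies tw(G) ≤ 1. G has an edge, so its treewidth is at least 1. Combining the bounds, tw(G) = 1.

Treewidth 1.
One optimal decomposition is:
Bags: B1 = {1, 3}  B2 = {0, 1}  B3 = {0, 8}  B4 = {4, 8}  B5 = {4, 6}  B6 = {6, 9}  B7 = {5, 9}  B8 = {2, 5}  B9 = {2, 7}
Tree: B1–B2, B2–B3, B3–B4, B4–B5, B5–B6, B6–B7, B7–B8, B8–B9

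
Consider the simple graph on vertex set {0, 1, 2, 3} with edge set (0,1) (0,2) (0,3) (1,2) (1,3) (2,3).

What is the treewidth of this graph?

A width-3 tree decomposition is:
Bags: B1 = {0, 1, 2, 3}
Tree: (single bag)
With just one bag of size 4, the width is 4 − 1 = 3, so tw(G) ≤ 3. Conversely, {0, 1, 2, 3} is a clique of size 4, and the vertices of any clique must share a bag in every tree decomposition; so some bag has ≥ 4 vertices and tw(G) ≥ 3. Combining the bounds, tw(G) = 3.

3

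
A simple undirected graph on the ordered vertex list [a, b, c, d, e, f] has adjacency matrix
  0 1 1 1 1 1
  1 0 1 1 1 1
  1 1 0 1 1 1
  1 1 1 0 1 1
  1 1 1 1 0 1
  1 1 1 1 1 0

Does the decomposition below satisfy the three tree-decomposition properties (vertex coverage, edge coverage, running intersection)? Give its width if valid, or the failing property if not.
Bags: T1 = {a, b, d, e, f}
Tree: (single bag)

No — vertex c appears in no bag.

A tree decomposition must satisfy three properties: every vertex lies in some bag; for every edge, both endpoints lie together in some bag; and for every vertex, the bags containing it form a connected subtree. Here vertex c appears in no bag, so the decomposition is invalid.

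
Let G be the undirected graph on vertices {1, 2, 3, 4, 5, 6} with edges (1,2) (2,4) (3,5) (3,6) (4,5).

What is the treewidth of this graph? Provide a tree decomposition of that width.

Every bag has size at most 2, so the width is 2 − 1 = 1 and tw(G) ≤ 1. Any graph with an edge has treewidth ≥ 1, and G has the edge 1–2. The upper and lower bounds meet at 1, so that is the treewidth.

Treewidth 1.
One such decomposition:
Bags: B1 = {1, 2}  B2 = {2, 4}  B3 = {4, 5}  B4 = {3, 5}  B5 = {3, 6}
Tree: B1–B2, B2–B3, B3–B4, B4–B5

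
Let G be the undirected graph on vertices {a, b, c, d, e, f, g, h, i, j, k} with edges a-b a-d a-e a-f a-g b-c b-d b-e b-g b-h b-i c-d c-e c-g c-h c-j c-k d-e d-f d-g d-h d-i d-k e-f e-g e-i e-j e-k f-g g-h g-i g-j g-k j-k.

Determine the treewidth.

4

A width-4 tree decomposition is:
Bags: B1 = {a, b, d, e, g}  B2 = {a, d, e, f, g}  B3 = {b, c, d, e, g}  B4 = {b, c, d, g, h}  B5 = {c, d, e, g, k}  B6 = {b, d, e, g, i}  B7 = {c, e, g, j, k}
Tree: B1–B2, B1–B3, B3–B4, B3–B5, B3–B6, B5–B7
Each bag holds 5 vertices, so the decomposition has width 4, which upper-bounds the treewidth. Conversely, {a, d, e, f, g} is a clique of size 5, and the vertices of any clique must share a bag in every tree decomposition; so some bag has ≥ 5 vertices and tw(G) ≥ 4. The upper and lower bounds meet at 4, so that is the treewidth.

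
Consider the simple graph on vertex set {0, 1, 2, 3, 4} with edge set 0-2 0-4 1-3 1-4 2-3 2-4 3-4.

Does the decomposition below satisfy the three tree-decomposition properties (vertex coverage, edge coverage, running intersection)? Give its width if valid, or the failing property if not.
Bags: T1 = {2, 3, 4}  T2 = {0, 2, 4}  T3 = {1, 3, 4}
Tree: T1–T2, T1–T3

Yes; width 2.

Checking the three conditions: (i) the bags cover all of {0, 1, 2, 3, 4}; (ii) for each edge, some bag contains both endpoints; (iii) the bags containing any fixed vertex form a subtree. All hold, so the decomposition is valid with width 3 − 1 = 2.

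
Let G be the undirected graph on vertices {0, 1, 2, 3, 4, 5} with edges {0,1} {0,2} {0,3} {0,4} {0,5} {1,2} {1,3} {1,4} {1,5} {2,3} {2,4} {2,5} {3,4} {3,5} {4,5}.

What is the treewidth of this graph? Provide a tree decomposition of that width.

Treewidth 5.
Bags: B1 = {0, 1, 2, 3, 4, 5}
Tree: (single bag)

With just one bag of size 6, the width is 6 − 1 = 5, so tw(G) ≤ 5. Conversely, {0, 1, 2, 3, 4, 5} is a clique of size 6, and the vertices of any clique must share a bag in every tree decomposition; so some bag has ≥ 6 vertices and tw(G) ≥ 5. Hence tw(G) = 5 exactly.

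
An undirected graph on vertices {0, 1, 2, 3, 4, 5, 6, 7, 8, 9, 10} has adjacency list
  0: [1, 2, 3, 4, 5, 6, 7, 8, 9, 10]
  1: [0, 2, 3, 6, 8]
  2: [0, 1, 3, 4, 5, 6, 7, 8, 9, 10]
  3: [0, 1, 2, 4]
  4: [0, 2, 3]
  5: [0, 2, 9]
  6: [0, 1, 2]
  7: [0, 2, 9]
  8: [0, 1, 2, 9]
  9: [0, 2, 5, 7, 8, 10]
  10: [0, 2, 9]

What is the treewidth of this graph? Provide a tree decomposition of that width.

Each bag holds 4 vertices, so the decomposition has width 3, which upper-bounds the treewidth. For the lower bound, the 4 vertices {0, 1, 2, 8} are pairwise adjacent, and any tree decomposition puts a clique entirely inside one bag — forcing width ≥ 3. Combining the bounds, tw(G) = 3.

Treewidth 3.
One such decomposition:
Bags: B1 = {0, 1, 2, 8}  B2 = {0, 2, 8, 9}  B3 = {0, 2, 5, 9}  B4 = {0, 2, 7, 9}  B5 = {0, 2, 9, 10}  B6 = {0, 1, 2, 3}  B7 = {0, 1, 2, 6}  B8 = {0, 2, 3, 4}
Tree: B1–B2, B2–B3, B3–B4, B4–B5, B1–B6, B1–B7, B6–B8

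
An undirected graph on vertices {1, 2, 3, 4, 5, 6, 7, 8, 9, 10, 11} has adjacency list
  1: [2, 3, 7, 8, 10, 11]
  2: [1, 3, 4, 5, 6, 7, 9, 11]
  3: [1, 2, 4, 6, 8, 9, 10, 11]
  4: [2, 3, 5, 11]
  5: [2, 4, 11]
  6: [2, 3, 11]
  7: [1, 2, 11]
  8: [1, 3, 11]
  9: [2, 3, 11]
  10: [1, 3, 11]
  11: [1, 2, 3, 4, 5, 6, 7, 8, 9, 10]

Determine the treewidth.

3

A width-3 tree decomposition is:
Bags: B1 = {2, 3, 4, 11}  B2 = {1, 2, 3, 11}  B3 = {1, 3, 8, 11}  B4 = {2, 4, 5, 11}  B5 = {2, 3, 9, 11}  B6 = {2, 3, 6, 11}  B7 = {1, 2, 7, 11}  B8 = {1, 3, 10, 11}
Tree: B1–B2, B2–B3, B1–B4, B2–B5, B2–B6, B2–B7, B2–B8
Each bag holds 4 vertices, so the decomposition has width 3, which upper-bounds the treewidth. Conversely, {1, 3, 8, 11} is a clique of size 4, and the vertices of any clique must share a bag in every tree decomposition; so some bag has ≥ 4 vertices and tw(G) ≥ 3. Therefore the treewidth is 3.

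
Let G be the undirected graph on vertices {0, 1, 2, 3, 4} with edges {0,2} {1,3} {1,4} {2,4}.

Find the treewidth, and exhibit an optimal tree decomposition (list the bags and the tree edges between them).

Each bag holds 2 vertices, so the decomposition has width 1, which upper-bounds the treewidth. Any graph with an edge has treewidth ≥ 1, and G has the edge 0–2. The upper and lower bounds meet at 1, so that is the treewidth.

Treewidth 1.
One such decomposition:
Bags: B1 = {0, 2}  B2 = {2, 4}  B3 = {1, 4}  B4 = {1, 3}
Tree: B1–B2, B2–B3, B3–B4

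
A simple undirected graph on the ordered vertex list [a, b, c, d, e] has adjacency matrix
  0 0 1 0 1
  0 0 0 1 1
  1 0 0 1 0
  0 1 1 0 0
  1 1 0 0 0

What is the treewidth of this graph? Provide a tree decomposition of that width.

The largest bag has 3 vertices, giving width 2; this decomposition certifies tw(G) ≤ 2. The edges e–a–c–d–b–e form a cycle, so G is not a tree and its treewidth is at least 2. The upper and lower bounds meet at 2, so that is the treewidth.

Treewidth 2.
One such decomposition:
Bags: B1 = {a, c, e}  B2 = {c, d, e}  B3 = {b, d, e}
Tree: B1–B2, B2–B3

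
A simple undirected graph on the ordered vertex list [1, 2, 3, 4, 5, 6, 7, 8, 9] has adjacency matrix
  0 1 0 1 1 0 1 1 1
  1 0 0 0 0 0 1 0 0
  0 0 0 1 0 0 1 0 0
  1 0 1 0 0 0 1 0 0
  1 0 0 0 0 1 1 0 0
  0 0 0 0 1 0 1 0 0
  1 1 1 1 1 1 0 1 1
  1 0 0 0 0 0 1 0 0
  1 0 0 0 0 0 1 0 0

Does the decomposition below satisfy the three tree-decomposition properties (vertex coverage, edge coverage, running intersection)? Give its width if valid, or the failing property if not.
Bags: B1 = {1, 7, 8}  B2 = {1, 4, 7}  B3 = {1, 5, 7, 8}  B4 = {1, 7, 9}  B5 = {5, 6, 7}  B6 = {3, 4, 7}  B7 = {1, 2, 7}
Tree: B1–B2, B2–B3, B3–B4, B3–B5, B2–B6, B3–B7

No — bags containing vertex 8 are not connected in the tree.

A tree decomposition must satisfy three properties: every vertex lies in some bag; for every edge, both endpoints lie together in some bag; and for every vertex, the bags containing it form a connected subtree. Here bags containing vertex 8 are not connected in the tree, so the decomposition is invalid.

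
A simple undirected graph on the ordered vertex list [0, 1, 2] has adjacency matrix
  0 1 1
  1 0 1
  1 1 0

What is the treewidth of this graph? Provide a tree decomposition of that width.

Treewidth 2.
Bags: B1 = {0, 1, 2}
Tree: (single bag)

A single bag containing all 3 vertices is trivially a valid decomposition of width 2. Conversely, {0, 1, 2} is a clique of size 3, and the vertices of any clique must share a bag in every tree decomposition; so some bag has ≥ 3 vertices and tw(G) ≥ 2. Hence tw(G) = 2 exactly.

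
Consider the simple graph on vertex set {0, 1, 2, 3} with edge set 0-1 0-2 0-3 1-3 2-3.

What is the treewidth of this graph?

A width-2 tree decomposition is:
Bags: B1 = {0, 1, 3}  B2 = {0, 2, 3}
Tree: B1–B2
Each bag holds 3 vertices, so the decomposition has width 2, which upper-bounds the treewidth. On the other hand G contains the 3-clique {0, 1, 3}. A clique must lie in a single bag of any decomposition, so no decomposition can have width below 2. Therefore the treewidth is 2.

2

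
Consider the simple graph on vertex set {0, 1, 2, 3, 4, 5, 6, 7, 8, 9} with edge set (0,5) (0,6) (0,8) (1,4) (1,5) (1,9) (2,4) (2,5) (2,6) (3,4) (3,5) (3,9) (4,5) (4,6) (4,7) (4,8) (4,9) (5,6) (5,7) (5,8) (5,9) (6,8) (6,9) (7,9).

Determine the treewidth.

3

A width-3 tree decomposition is:
Bags: B1 = {4, 5, 6, 9}  B2 = {1, 4, 5, 9}  B3 = {4, 5, 6, 8}  B4 = {2, 4, 5, 6}  B5 = {3, 4, 5, 9}  B6 = {0, 5, 6, 8}  B7 = {4, 5, 7, 9}
Tree: B1–B2, B1–B3, B3–B4, B1–B5, B3–B6, B1–B7
The largest bag has 4 vertices, giving width 3; this decomposition certifies tw(G) ≤ 3. On the other hand G contains the 4-clique {0, 5, 6, 8}. A clique must lie in a single bag of any decomposition, so no decomposition can have width below 3. Hence tw(G) = 3 exactly.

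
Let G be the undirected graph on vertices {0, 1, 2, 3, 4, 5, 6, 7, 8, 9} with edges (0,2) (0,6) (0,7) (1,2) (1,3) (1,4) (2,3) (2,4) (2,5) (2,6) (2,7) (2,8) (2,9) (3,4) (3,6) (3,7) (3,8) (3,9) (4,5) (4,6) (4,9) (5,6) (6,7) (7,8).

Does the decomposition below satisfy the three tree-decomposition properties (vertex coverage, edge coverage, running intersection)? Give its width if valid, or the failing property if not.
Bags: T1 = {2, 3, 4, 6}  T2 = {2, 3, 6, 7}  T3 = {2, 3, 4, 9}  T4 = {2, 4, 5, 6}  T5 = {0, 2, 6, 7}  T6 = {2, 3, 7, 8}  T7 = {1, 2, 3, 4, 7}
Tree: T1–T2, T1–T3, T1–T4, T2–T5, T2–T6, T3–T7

No — bags containing vertex 7 are not connected in the tree.

A tree decomposition must satisfy three properties: every vertex lies in some bag; for every edge, both endpoints lie together in some bag; and for every vertex, the bags containing it form a connected subtree. Here bags containing vertex 7 are not connected in the tree, so the decomposition is invalid.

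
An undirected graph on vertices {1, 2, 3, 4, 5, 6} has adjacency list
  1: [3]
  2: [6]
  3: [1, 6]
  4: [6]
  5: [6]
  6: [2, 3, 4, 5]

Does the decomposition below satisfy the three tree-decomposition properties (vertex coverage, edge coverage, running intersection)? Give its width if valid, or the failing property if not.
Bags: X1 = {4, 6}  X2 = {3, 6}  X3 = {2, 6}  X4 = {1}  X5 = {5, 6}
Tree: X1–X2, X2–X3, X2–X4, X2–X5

No — edge (3,1) lies in no bag.

A tree decomposition must satisfy three properties: every vertex lies in some bag; for every edge, both endpoints lie together in some bag; and for every vertex, the bags containing it form a connected subtree. Here edge (3,1) lies in no bag, so the decomposition is invalid.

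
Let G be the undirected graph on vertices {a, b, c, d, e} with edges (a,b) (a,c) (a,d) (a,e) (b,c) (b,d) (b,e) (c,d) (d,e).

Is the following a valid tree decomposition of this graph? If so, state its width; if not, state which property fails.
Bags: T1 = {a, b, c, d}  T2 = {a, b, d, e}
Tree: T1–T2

Checking the three conditions: (i) the bags cover all of {a, b, c, d, e}; (ii) for each edge, some bag contains both endpoints; (iii) the bags containing any fixed vertex form a subtree. All hold, so the decomposition is valid with width 4 − 1 = 3.

Yes; width 3.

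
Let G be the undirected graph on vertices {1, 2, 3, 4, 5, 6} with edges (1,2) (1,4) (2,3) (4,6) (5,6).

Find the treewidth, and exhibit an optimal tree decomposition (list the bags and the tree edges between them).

Treewidth 1.
One such decomposition:
Bags: B1 = {2, 3}  B2 = {1, 2}  B3 = {1, 4}  B4 = {4, 6}  B5 = {5, 6}
Tree: B1–B2, B2–B3, B3–B4, B4–B5

Every bag has size at most 2, so the width is 2 − 1 = 1 and tw(G) ≤ 1. G has an edge, so its treewidth is at least 1. The upper and lower bounds meet at 1, so that is the treewidth.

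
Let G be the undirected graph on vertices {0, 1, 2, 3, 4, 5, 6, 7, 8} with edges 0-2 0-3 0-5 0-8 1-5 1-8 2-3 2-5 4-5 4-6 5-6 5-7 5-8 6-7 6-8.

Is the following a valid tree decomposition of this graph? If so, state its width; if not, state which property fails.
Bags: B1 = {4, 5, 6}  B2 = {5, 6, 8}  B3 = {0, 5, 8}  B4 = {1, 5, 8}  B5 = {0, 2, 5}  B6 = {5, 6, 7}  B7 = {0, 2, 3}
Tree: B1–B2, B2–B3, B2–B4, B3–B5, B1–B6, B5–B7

Yes; width 2.

Every vertex of G appears in some bag (union = {0, 1, 2, 3, 4, 5, 6, 7, 8}); every edge is covered by a bag; and for each vertex v the set of bags containing v is connected in the bag tree. The decomposition is therefore valid. The largest bag has 3 vertices, so the width is 2.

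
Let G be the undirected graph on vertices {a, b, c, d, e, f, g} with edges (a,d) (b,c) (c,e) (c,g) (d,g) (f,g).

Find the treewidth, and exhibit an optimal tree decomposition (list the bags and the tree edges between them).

Treewidth 1.
One such decomposition:
Bags: B1 = {b, c}  B2 = {c, g}  B3 = {d, g}  B4 = {a, d}  B5 = {f, g}  B6 = {c, e}
Tree: B1–B2, B2–B3, B3–B4, B3–B5, B2–B6

The largest bag has 2 vertices, giving width 1; this decomposition certifies tw(G) ≤ 1. G has an edge, so its treewidth is at least 1. The upper and lower bounds meet at 1, so that is the treewidth.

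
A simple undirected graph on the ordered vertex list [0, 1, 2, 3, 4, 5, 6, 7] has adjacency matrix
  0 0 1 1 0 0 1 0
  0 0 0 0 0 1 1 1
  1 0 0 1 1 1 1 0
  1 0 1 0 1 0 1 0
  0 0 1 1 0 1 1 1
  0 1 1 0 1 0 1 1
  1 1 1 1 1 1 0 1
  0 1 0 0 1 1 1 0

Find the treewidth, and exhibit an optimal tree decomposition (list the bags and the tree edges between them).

Each bag holds 4 vertices, so the decomposition has width 3, which upper-bounds the treewidth. On the other hand G contains the 4-clique {1, 5, 6, 7}. A clique must lie in a single bag of any decomposition, so no decomposition can have width below 3. Therefore the treewidth is 3.

Treewidth 3.
One optimal decomposition is:
Bags: B1 = {4, 5, 6, 7}  B2 = {2, 4, 5, 6}  B3 = {2, 3, 4, 6}  B4 = {1, 5, 6, 7}  B5 = {0, 2, 3, 6}
Tree: B1–B2, B2–B3, B1–B4, B3–B5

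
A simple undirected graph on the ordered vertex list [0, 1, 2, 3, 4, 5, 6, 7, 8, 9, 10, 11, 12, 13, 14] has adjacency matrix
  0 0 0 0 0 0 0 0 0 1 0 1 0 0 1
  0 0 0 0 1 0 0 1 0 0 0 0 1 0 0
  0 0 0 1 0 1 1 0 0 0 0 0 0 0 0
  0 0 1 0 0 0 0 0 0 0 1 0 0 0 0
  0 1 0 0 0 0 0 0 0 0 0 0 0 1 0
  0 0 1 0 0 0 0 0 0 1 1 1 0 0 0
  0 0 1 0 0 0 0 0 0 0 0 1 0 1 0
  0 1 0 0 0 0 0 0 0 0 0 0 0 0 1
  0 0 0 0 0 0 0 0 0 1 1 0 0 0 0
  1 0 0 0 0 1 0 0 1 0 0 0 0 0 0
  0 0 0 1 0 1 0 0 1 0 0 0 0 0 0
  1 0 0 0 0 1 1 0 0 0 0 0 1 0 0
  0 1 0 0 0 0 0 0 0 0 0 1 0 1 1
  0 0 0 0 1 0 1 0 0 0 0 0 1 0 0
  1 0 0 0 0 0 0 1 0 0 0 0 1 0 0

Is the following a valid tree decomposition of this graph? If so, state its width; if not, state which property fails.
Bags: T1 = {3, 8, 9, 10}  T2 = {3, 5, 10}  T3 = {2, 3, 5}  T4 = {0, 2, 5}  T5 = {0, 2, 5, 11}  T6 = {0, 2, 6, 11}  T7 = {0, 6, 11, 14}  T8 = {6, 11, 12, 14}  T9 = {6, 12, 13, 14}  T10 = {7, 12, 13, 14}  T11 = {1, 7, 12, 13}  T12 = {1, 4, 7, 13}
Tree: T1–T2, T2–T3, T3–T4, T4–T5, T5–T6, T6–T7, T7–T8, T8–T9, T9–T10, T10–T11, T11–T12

A tree decomposition must satisfy three properties: every vertex lies in some bag; for every edge, both endpoints lie together in some bag; and for every vertex, the bags containing it form a connected subtree. Here edge (9,5) lies in no bag, so the decomposition is invalid.

No — edge (9,5) lies in no bag.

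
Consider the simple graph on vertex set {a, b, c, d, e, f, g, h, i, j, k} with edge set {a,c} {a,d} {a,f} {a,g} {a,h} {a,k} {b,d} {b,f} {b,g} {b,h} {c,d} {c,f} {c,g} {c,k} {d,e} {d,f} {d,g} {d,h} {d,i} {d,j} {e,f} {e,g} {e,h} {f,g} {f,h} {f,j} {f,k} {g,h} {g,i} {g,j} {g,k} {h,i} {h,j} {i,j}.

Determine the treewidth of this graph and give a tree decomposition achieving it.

Every bag has size at most 5, so the width is 5 − 1 = 4 and tw(G) ≤ 4. On the other hand G contains the 5-clique {d, f, g, h, j}. A clique must lie in a single bag of any decomposition, so no decomposition can have width below 4. Combining the bounds, tw(G) = 4.

Treewidth 4.
One optimal decomposition is:
Bags: B1 = {a, d, f, g, h}  B2 = {a, c, d, f, g}  B3 = {d, e, f, g, h}  B4 = {d, f, g, h, j}  B5 = {d, g, h, i, j}  B6 = {a, c, f, g, k}  B7 = {b, d, f, g, h}
Tree: B1–B2, B1–B3, B1–B4, B4–B5, B2–B6, B4–B7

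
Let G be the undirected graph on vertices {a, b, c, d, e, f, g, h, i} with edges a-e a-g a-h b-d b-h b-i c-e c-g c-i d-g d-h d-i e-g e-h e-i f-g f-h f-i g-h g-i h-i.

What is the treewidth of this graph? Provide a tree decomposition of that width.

Treewidth 3.
Bags: B1 = {d, g, h, i}  B2 = {e, g, h, i}  B3 = {f, g, h, i}  B4 = {b, d, h, i}  B5 = {c, e, g, i}  B6 = {a, e, g, h}
Tree: B1–B2, B1–B3, B1–B4, B2–B5, B2–B6

Every bag has size at most 4, so the width is 4 − 1 = 3 and tw(G) ≤ 3. On the other hand G contains the 4-clique {a, e, g, h}. A clique must lie in a single bag of any decomposition, so no decomposition can have width below 3. The upper and lower bounds meet at 3, so that is the treewidth.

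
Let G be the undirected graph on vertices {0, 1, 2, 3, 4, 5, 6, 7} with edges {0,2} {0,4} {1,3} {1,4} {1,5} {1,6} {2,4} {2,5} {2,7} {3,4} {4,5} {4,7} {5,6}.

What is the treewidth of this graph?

2

A width-2 tree decomposition is:
Bags: B1 = {2, 4, 5}  B2 = {1, 4, 5}  B3 = {1, 3, 4}  B4 = {2, 4, 7}  B5 = {0, 2, 4}  B6 = {1, 5, 6}
Tree: B1–B2, B2–B3, B1–B4, B4–B5, B2–B6
Each bag holds 3 vertices, so the decomposition has width 2, which upper-bounds the treewidth. On the other hand G contains the 3-clique {1, 3, 4}. A clique must lie in a single bag of any decomposition, so no decomposition can have width below 2. Therefore the treewidth is 2.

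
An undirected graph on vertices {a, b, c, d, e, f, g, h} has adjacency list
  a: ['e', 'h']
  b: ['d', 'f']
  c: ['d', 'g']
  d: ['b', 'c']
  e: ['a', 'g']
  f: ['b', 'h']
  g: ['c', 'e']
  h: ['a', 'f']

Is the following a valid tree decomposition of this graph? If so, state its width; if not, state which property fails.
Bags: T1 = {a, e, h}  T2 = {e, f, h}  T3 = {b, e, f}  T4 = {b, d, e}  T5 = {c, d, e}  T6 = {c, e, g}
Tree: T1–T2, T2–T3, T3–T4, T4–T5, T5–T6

Yes; width 2.

Vertex coverage: the bags together contain {a, b, c, d, e, f, g, h}, the full vertex set. Edge coverage: each edge of G has both endpoints in at least one bag. Running intersection: for every vertex, the bags containing it form a connected subtree. All three properties hold, so this is a valid tree decomposition of width max|bag| − 1 = 2, and hence tw(G) ≤ 2.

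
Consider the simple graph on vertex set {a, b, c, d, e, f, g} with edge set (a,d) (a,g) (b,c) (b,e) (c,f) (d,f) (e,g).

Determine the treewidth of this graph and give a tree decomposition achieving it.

Treewidth 2.
Bags: B1 = {b, c, e}  B2 = {c, e, g}  B3 = {a, c, g}  B4 = {a, c, d}  B5 = {c, d, f}
Tree: B1–B2, B2–B3, B3–B4, B4–B5

Each bag holds 3 vertices, so the decomposition has width 2, which upper-bounds the treewidth. The edges c–b–e–g–a–d–f–c form a cycle, so G is not a tree and its treewidth is at least 2. Therefore the treewidth is 2.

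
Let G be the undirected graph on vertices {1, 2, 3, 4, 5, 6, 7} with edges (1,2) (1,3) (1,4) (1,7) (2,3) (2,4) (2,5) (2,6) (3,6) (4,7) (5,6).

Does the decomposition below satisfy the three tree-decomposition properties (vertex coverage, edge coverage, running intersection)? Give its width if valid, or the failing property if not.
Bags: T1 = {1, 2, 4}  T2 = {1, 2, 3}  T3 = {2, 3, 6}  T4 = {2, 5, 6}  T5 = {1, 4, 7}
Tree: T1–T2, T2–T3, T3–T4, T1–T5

Checking the three conditions: (i) the bags cover all of {1, 2, 3, 4, 5, 6, 7}; (ii) for each edge, some bag contains both endpoints; (iii) the bags containing any fixed vertex form a subtree. All hold, so the decomposition is valid with width 3 − 1 = 2.

Yes; width 2.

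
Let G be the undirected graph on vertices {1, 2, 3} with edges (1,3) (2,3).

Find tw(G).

A width-1 tree decomposition is:
Bags: B1 = {2, 3}  B2 = {1, 3}
Tree: B1–B2
The largest bag has 2 vertices, giving width 1; this decomposition certifies tw(G) ≤ 1. G has an edge, so its treewidth is at least 1. Therefore the treewidth is 1.

1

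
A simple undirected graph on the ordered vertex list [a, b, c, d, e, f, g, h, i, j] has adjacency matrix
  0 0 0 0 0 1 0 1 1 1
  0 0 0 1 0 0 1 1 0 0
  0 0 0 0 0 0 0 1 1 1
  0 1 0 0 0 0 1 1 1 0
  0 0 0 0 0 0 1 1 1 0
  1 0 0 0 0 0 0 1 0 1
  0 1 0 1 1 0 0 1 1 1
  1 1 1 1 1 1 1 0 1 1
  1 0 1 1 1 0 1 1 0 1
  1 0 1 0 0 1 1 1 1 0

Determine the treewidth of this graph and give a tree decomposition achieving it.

Every bag has size at most 4, so the width is 4 − 1 = 3 and tw(G) ≤ 3. On the other hand G contains the 4-clique {a, f, h, j}. A clique must lie in a single bag of any decomposition, so no decomposition can have width below 3. The upper and lower bounds meet at 3, so that is the treewidth.

Treewidth 3.
One such decomposition:
Bags: B1 = {d, g, h, i}  B2 = {b, d, g, h}  B3 = {g, h, i, j}  B4 = {c, h, i, j}  B5 = {a, h, i, j}  B6 = {a, f, h, j}  B7 = {e, g, h, i}
Tree: B1–B2, B1–B3, B3–B4, B4–B5, B5–B6, B1–B7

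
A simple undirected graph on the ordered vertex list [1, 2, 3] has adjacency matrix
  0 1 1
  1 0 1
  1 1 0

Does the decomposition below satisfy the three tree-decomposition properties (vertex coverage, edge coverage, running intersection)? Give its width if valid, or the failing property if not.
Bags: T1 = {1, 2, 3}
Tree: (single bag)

Yes; width 2.

Checking the three conditions: (i) the bags cover all of {1, 2, 3}; (ii) for each edge, some bag contains both endpoints; (iii) the bags containing any fixed vertex form a subtree. All hold, so the decomposition is valid with width 3 − 1 = 2.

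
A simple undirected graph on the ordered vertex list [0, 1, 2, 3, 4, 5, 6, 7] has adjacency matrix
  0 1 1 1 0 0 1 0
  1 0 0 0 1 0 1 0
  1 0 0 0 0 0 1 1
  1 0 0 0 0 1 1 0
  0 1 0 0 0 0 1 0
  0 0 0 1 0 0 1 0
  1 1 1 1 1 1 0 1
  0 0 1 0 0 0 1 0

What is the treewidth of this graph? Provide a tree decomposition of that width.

Treewidth 2.
One optimal decomposition is:
Bags: B1 = {0, 1, 6}  B2 = {0, 3, 6}  B3 = {3, 5, 6}  B4 = {0, 2, 6}  B5 = {1, 4, 6}  B6 = {2, 6, 7}
Tree: B1–B2, B2–B3, B2–B4, B1–B5, B4–B6

Each bag holds 3 vertices, so the decomposition has width 2, which upper-bounds the treewidth. Conversely, {0, 1, 6} is a clique of size 3, and the vertices of any clique must share a bag in every tree decomposition; so some bag has ≥ 3 vertices and tw(G) ≥ 2. Hence tw(G) = 2 exactly.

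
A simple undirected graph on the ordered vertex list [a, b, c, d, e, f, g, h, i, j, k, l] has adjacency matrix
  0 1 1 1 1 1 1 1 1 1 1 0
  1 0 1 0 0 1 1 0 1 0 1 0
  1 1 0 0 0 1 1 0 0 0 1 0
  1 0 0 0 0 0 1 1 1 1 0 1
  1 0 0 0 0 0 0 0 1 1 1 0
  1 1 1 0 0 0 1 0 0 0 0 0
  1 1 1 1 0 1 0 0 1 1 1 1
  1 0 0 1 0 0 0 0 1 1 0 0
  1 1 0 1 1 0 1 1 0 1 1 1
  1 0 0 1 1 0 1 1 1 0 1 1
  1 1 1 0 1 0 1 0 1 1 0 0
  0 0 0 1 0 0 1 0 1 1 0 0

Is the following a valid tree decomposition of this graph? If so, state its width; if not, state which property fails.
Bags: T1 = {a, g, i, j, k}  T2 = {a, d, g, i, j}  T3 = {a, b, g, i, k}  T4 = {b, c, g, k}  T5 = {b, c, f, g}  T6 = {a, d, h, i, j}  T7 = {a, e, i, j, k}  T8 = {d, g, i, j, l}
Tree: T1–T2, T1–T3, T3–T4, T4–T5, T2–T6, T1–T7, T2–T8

No — edge (a,c) lies in no bag.

A tree decomposition must satisfy three properties: every vertex lies in some bag; for every edge, both endpoints lie together in some bag; and for every vertex, the bags containing it form a connected subtree. Here edge (a,c) lies in no bag, so the decomposition is invalid.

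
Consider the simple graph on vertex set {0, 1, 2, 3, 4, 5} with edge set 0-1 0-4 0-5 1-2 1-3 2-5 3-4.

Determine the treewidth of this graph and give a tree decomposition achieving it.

Every bag has size at most 3, so the width is 3 − 1 = 2 and tw(G) ≤ 2. For the lower bound, G contains the cycle 5–2–1–0–5, so G is not a forest; only forests have treewidth ≤ 1, hence tw(G) ≥ 2. Hence tw(G) = 2 exactly.

Treewidth 2.
Bags: B1 = {0, 2, 5}  B2 = {0, 1, 2}  B3 = {0, 1, 4}  B4 = {1, 3, 4}
Tree: B1–B2, B2–B3, B3–B4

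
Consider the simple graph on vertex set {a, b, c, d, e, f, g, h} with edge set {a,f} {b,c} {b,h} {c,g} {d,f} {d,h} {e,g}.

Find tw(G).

1

A width-1 tree decomposition is:
Bags: B1 = {e, g}  B2 = {c, g}  B3 = {b, c}  B4 = {b, h}  B5 = {d, h}  B6 = {d, f}  B7 = {a, f}
Tree: B1–B2, B2–B3, B3–B4, B4–B5, B5–B6, B6–B7
The largest bag has 2 vertices, giving width 1; this decomposition certifies tw(G) ≤ 1. Since G has at least one edge (e.g. e–g), it is not an edgeless graph, so tw(G) ≥ 1. Therefore the treewidth is 1.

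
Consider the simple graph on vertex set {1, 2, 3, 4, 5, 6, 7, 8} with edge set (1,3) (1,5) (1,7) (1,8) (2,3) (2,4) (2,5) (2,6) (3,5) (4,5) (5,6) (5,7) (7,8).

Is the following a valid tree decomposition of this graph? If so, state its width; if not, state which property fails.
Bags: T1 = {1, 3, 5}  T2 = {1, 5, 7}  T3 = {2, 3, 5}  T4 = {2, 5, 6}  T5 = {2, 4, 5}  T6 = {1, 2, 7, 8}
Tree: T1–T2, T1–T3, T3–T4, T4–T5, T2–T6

A tree decomposition must satisfy three properties: every vertex lies in some bag; for every edge, both endpoints lie together in some bag; and for every vertex, the bags containing it form a connected subtree. Here bags containing vertex 2 are not connected in the tree, so the decomposition is invalid.

No — bags containing vertex 2 are not connected in the tree.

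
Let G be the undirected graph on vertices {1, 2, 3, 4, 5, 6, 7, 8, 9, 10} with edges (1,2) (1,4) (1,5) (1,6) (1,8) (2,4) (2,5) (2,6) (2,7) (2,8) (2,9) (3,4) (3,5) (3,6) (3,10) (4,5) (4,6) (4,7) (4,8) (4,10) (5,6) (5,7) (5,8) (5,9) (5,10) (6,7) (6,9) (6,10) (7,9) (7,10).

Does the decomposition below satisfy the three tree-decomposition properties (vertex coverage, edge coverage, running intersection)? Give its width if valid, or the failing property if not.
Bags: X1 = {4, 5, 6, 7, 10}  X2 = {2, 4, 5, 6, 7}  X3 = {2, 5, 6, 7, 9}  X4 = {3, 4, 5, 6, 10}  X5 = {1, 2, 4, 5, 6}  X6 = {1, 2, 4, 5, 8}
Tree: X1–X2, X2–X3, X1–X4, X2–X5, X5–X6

Yes; width 4.

Vertex coverage: the bags together contain {1, 2, 3, 4, 5, 6, 7, 8, 9, 10}, the full vertex set. Edge coverage: each edge of G has both endpoints in at least one bag. Running intersection: for every vertex, the bags containing it form a connected subtree. All three properties hold, so this is a valid tree decomposition of width max|bag| − 1 = 4, and hence tw(G) ≤ 4.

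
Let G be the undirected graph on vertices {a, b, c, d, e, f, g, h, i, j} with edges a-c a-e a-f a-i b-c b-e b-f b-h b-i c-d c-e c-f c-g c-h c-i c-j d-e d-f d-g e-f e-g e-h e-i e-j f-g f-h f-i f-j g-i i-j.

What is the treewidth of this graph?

4

A width-4 tree decomposition is:
Bags: B1 = {c, e, f, i, j}  B2 = {c, e, f, g, i}  B3 = {b, c, e, f, i}  B4 = {b, c, e, f, h}  B5 = {c, d, e, f, g}  B6 = {a, c, e, f, i}
Tree: B1–B2, B2–B3, B3–B4, B2–B5, B3–B6
Each bag holds 5 vertices, so the decomposition has width 4, which upper-bounds the treewidth. Conversely, {c, d, e, f, g} is a clique of size 5, and the vertices of any clique must share a bag in every tree decomposition; so some bag has ≥ 5 vertices and tw(G) ≥ 4. Therefore the treewidth is 4.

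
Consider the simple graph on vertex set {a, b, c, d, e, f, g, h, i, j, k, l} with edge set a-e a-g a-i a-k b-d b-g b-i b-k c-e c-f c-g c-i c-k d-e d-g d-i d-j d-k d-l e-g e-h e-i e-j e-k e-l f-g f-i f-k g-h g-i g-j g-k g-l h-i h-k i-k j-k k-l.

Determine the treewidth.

A width-4 tree decomposition is:
Bags: B1 = {c, f, g, i, k}  B2 = {c, e, g, i, k}  B3 = {d, e, g, i, k}  B4 = {d, e, g, k, l}  B5 = {a, e, g, i, k}  B6 = {d, e, g, j, k}  B7 = {e, g, h, i, k}  B8 = {b, d, g, i, k}
Tree: B1–B2, B2–B3, B3–B4, B3–B5, B4–B6, B5–B7, B3–B8
The largest bag has 5 vertices, giving width 4; this decomposition certifies tw(G) ≤ 4. Conversely, {d, e, g, j, k} is a clique of size 5, and the vertices of any clique must share a bag in every tree decomposition; so some bag has ≥ 5 vertices and tw(G) ≥ 4. Combining the bounds, tw(G) = 4.

4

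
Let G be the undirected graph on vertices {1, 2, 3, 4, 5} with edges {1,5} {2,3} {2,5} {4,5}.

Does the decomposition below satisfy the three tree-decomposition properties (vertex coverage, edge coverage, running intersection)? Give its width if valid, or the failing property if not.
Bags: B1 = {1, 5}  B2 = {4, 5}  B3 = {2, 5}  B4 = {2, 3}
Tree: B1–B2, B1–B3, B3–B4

Vertex coverage: the bags together contain {1, 2, 3, 4, 5}, the full vertex set. Edge coverage: each edge of G has both endpoints in at least one bag. Running intersection: for every vertex, the bags containing it form a connected subtree. All three properties hold, so this is a valid tree decomposition of width max|bag| − 1 = 1, and hence tw(G) ≤ 1.

Yes; width 1.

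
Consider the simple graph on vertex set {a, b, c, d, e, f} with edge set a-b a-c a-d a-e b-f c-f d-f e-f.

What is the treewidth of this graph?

2

A width-2 tree decomposition is:
Bags: B1 = {a, b, f}  B2 = {a, c, f}  B3 = {a, d, f}  B4 = {a, e, f}
Tree: B1–B2, B2–B3, B3–B4
The largest bag has 3 vertices, giving width 2; this decomposition certifies tw(G) ≤ 2. The edges b–f–c–a–b form a cycle, so G is not a tree and its treewidth is at least 2. Hence tw(G) = 2 exactly.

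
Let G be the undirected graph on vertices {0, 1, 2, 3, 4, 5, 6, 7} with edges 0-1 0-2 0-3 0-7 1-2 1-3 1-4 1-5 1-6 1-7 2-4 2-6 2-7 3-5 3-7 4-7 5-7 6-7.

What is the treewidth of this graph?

A width-3 tree decomposition is:
Bags: B1 = {1, 2, 6, 7}  B2 = {0, 1, 2, 7}  B3 = {0, 1, 3, 7}  B4 = {1, 2, 4, 7}  B5 = {1, 3, 5, 7}
Tree: B1–B2, B2–B3, B2–B4, B3–B5
Every bag has size at most 4, so the width is 4 − 1 = 3 and tw(G) ≤ 3. For the lower bound, the 4 vertices {0, 1, 2, 7} are pairwise adjacent, and any tree decomposition puts a clique entirely inside one bag — forcing width ≥ 3. Therefore the treewidth is 3.

3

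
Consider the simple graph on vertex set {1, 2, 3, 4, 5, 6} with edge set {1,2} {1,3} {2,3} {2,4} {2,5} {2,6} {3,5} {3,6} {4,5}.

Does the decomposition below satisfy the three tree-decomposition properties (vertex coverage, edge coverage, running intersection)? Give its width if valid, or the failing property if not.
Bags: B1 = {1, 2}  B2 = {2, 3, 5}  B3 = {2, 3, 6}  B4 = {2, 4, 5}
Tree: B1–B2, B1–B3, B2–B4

No — edge (3,1) lies in no bag.

A tree decomposition must satisfy three properties: every vertex lies in some bag; for every edge, both endpoints lie together in some bag; and for every vertex, the bags containing it form a connected subtree. Here edge (3,1) lies in no bag, so the decomposition is invalid.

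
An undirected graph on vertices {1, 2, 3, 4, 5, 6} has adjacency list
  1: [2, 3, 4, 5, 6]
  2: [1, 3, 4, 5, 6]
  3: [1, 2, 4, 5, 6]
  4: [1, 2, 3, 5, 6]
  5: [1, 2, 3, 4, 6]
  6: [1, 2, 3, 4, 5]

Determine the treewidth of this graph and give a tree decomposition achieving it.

With just one bag of size 6, the width is 6 − 1 = 5, so tw(G) ≤ 5. On the other hand G contains the 6-clique {1, 2, 3, 4, 5, 6}. A clique must lie in a single bag of any decomposition, so no decomposition can have width below 5. Combining the bounds, tw(G) = 5.

Treewidth 5.
One optimal decomposition is:
Bags: B1 = {1, 2, 3, 4, 5, 6}
Tree: (single bag)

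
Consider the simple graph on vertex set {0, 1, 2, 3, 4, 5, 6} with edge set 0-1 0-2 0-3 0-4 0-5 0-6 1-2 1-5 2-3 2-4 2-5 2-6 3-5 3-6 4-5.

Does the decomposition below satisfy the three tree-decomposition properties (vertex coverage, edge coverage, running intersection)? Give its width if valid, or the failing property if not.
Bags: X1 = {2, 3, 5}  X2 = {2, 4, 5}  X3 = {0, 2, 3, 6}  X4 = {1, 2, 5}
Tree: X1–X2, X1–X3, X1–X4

A tree decomposition must satisfy three properties: every vertex lies in some bag; for every edge, both endpoints lie together in some bag; and for every vertex, the bags containing it form a connected subtree. Here edge (0,5) lies in no bag, so the decomposition is invalid.

No — edge (0,5) lies in no bag.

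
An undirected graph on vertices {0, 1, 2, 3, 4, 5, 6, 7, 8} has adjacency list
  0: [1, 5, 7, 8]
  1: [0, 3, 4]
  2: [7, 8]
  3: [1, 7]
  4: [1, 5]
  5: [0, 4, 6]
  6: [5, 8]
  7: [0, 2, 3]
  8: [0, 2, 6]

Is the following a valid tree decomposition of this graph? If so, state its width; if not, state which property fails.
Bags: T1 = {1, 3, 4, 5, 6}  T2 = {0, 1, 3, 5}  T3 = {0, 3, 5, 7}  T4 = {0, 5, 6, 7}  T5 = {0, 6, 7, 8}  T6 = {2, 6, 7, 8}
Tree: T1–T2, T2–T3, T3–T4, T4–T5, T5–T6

A tree decomposition must satisfy three properties: every vertex lies in some bag; for every edge, both endpoints lie together in some bag; and for every vertex, the bags containing it form a connected subtree. Here bags containing vertex 6 are not connected in the tree, so the decomposition is invalid.

No — bags containing vertex 6 are not connected in the tree.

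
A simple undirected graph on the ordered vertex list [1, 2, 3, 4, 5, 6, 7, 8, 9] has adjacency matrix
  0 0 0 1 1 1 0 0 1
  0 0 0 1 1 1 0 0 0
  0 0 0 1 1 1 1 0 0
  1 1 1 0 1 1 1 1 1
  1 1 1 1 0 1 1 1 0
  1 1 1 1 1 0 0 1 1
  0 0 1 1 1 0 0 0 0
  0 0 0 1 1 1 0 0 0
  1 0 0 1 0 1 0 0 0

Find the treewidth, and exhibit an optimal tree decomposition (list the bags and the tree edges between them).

Every bag has size at most 4, so the width is 4 − 1 = 3 and tw(G) ≤ 3. Conversely, {1, 4, 6, 9} is a clique of size 4, and the vertices of any clique must share a bag in every tree decomposition; so some bag has ≥ 4 vertices and tw(G) ≥ 3. Therefore the treewidth is 3.

Treewidth 3.
One such decomposition:
Bags: B1 = {2, 4, 5, 6}  B2 = {3, 4, 5, 6}  B3 = {1, 4, 5, 6}  B4 = {1, 4, 6, 9}  B5 = {3, 4, 5, 7}  B6 = {4, 5, 6, 8}
Tree: B1–B2, B1–B3, B3–B4, B2–B5, B2–B6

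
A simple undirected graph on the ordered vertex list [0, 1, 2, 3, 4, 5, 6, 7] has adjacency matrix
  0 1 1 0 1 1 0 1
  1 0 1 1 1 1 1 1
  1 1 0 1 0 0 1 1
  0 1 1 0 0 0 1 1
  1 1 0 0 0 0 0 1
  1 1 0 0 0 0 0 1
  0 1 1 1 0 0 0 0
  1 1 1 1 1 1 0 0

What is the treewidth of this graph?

3

A width-3 tree decomposition is:
Bags: B1 = {1, 2, 3, 7}  B2 = {0, 1, 2, 7}  B3 = {0, 1, 4, 7}  B4 = {0, 1, 5, 7}  B5 = {1, 2, 3, 6}
Tree: B1–B2, B2–B3, B3–B4, B1–B5
The largest bag has 4 vertices, giving width 3; this decomposition certifies tw(G) ≤ 3. Conversely, {1, 2, 3, 6} is a clique of size 4, and the vertices of any clique must share a bag in every tree decomposition; so some bag has ≥ 4 vertices and tw(G) ≥ 3. Hence tw(G) = 3 exactly.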